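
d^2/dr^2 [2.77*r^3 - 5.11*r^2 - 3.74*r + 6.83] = 16.62*r - 10.22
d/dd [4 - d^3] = -3*d^2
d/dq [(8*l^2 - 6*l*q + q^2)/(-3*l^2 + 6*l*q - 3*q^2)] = 2*l*(5*l - 2*q)/(3*(-l^3 + 3*l^2*q - 3*l*q^2 + q^3))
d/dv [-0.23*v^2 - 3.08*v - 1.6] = -0.46*v - 3.08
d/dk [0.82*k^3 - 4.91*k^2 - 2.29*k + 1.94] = 2.46*k^2 - 9.82*k - 2.29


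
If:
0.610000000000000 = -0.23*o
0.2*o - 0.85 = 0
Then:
No Solution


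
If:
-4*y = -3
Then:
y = 3/4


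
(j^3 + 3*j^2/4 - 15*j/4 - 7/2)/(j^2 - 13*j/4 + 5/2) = (4*j^2 + 11*j + 7)/(4*j - 5)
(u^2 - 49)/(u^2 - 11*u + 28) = (u + 7)/(u - 4)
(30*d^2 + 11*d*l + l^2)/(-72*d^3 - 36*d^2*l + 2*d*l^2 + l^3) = (-5*d - l)/(12*d^2 + 4*d*l - l^2)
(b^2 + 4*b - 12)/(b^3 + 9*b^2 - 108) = (b - 2)/(b^2 + 3*b - 18)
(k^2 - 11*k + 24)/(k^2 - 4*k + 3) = (k - 8)/(k - 1)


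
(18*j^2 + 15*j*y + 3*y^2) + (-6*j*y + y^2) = 18*j^2 + 9*j*y + 4*y^2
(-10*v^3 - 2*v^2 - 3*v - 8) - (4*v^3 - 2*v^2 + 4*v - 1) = -14*v^3 - 7*v - 7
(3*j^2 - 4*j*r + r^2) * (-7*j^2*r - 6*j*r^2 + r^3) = -21*j^4*r + 10*j^3*r^2 + 20*j^2*r^3 - 10*j*r^4 + r^5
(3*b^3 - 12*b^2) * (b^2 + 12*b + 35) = 3*b^5 + 24*b^4 - 39*b^3 - 420*b^2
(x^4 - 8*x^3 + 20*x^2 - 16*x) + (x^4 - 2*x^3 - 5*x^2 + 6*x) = 2*x^4 - 10*x^3 + 15*x^2 - 10*x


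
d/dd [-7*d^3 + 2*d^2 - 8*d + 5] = -21*d^2 + 4*d - 8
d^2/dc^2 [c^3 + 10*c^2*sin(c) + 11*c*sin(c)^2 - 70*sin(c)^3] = -10*c^2*sin(c) + 40*c*cos(c) + 22*c*cos(2*c) + 6*c + 145*sin(c)/2 + 22*sin(2*c) - 315*sin(3*c)/2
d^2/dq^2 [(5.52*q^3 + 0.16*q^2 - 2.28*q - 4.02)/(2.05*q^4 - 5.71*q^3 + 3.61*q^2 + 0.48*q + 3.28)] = (46.3956000000001*q^9 + 4.03439999999955*q^8 - 371.32224*q^7 + 248.725895999999*q^6 + 62.5108679999996*q^5 - 595.466915999999*q^4 + 1457.921048*q^3 - 395.503404*q^2 + 24.76656*q + 103.969568)/(8.615125*q^12 - 71.988825*q^11 + 246.02829*q^10 - 433.658941*q^9 + 440.890578*q^8 - 385.340769*q^7 + 455.563297*q^6 - 371.481216*q^5 + 142.956312*q^4 - 150.079296*q^3 + 118.780608*q^2 + 15.492096*q + 35.287552)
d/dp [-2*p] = -2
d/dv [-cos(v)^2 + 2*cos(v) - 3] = 2*(cos(v) - 1)*sin(v)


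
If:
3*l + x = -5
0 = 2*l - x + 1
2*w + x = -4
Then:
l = -6/5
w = -13/10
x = -7/5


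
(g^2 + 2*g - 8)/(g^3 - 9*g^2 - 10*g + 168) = (g - 2)/(g^2 - 13*g + 42)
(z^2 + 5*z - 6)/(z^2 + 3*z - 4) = (z + 6)/(z + 4)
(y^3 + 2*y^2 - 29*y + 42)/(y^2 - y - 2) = (y^2 + 4*y - 21)/(y + 1)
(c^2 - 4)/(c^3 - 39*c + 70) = (c + 2)/(c^2 + 2*c - 35)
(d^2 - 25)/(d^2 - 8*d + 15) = (d + 5)/(d - 3)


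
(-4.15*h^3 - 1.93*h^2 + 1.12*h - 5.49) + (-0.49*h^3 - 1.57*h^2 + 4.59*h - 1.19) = -4.64*h^3 - 3.5*h^2 + 5.71*h - 6.68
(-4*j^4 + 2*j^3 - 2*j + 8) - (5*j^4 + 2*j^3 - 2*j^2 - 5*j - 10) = -9*j^4 + 2*j^2 + 3*j + 18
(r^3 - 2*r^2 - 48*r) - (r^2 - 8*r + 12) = r^3 - 3*r^2 - 40*r - 12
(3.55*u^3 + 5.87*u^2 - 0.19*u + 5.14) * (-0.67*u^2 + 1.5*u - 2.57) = -2.3785*u^5 + 1.3921*u^4 - 0.191199999999998*u^3 - 18.8147*u^2 + 8.1983*u - 13.2098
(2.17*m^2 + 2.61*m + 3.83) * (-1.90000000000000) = -4.123*m^2 - 4.959*m - 7.277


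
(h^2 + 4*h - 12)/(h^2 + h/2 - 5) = 2*(h + 6)/(2*h + 5)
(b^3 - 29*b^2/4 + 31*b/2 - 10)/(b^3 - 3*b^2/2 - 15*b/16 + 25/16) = 4*(b^2 - 6*b + 8)/(4*b^2 - b - 5)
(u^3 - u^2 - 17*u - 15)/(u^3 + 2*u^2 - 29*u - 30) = (u + 3)/(u + 6)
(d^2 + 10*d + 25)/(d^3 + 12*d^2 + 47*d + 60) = (d + 5)/(d^2 + 7*d + 12)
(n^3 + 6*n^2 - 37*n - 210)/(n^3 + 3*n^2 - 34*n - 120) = (n + 7)/(n + 4)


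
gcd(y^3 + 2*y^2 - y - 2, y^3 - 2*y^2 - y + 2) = y^2 - 1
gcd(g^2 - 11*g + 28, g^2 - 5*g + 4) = g - 4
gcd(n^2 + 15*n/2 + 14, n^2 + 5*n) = 1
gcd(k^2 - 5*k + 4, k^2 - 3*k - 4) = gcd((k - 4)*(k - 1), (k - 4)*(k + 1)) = k - 4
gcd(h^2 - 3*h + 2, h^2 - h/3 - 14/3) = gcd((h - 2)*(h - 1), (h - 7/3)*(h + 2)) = 1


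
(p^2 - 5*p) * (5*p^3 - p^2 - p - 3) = 5*p^5 - 26*p^4 + 4*p^3 + 2*p^2 + 15*p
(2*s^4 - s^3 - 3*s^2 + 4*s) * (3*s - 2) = 6*s^5 - 7*s^4 - 7*s^3 + 18*s^2 - 8*s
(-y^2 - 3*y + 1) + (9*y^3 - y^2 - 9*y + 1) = 9*y^3 - 2*y^2 - 12*y + 2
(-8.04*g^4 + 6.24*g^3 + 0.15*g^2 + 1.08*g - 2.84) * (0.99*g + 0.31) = -7.9596*g^5 + 3.6852*g^4 + 2.0829*g^3 + 1.1157*g^2 - 2.4768*g - 0.8804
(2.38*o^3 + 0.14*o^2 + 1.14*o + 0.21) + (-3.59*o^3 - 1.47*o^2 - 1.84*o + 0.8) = -1.21*o^3 - 1.33*o^2 - 0.7*o + 1.01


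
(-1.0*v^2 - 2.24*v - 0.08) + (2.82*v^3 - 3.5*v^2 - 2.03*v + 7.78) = 2.82*v^3 - 4.5*v^2 - 4.27*v + 7.7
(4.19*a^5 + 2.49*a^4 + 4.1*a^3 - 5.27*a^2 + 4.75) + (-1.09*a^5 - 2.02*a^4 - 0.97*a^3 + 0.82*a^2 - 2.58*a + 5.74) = 3.1*a^5 + 0.47*a^4 + 3.13*a^3 - 4.45*a^2 - 2.58*a + 10.49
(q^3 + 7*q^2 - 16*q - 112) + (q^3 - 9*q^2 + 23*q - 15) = 2*q^3 - 2*q^2 + 7*q - 127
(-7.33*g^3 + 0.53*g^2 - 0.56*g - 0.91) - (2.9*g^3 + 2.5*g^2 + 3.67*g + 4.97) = -10.23*g^3 - 1.97*g^2 - 4.23*g - 5.88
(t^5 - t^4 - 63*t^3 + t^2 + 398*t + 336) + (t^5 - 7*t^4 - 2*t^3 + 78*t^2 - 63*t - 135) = 2*t^5 - 8*t^4 - 65*t^3 + 79*t^2 + 335*t + 201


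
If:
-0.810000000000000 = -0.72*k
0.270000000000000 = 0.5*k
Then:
No Solution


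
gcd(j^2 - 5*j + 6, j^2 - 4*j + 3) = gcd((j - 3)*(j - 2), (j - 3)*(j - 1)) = j - 3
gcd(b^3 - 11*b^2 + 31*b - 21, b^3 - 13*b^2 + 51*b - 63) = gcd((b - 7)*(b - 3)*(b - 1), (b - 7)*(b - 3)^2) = b^2 - 10*b + 21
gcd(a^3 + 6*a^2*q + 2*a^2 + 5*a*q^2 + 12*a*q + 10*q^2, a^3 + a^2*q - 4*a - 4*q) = a^2 + a*q + 2*a + 2*q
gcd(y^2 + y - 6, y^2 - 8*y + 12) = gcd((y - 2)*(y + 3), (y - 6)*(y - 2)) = y - 2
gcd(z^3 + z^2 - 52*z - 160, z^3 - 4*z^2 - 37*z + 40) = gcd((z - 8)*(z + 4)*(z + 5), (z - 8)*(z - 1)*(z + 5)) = z^2 - 3*z - 40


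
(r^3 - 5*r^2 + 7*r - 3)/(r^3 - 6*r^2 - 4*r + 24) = (r^3 - 5*r^2 + 7*r - 3)/(r^3 - 6*r^2 - 4*r + 24)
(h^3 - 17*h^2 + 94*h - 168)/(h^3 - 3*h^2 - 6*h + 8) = (h^2 - 13*h + 42)/(h^2 + h - 2)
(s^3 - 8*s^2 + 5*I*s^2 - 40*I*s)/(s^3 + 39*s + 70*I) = s*(s - 8)/(s^2 - 5*I*s + 14)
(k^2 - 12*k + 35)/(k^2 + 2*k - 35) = (k - 7)/(k + 7)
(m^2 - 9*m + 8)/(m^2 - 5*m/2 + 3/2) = 2*(m - 8)/(2*m - 3)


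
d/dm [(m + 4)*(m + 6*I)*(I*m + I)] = 3*I*m^2 + m*(-12 + 10*I) - 30 + 4*I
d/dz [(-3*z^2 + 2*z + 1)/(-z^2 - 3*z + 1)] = (11*z^2 - 4*z + 5)/(z^4 + 6*z^3 + 7*z^2 - 6*z + 1)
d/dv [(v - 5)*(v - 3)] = 2*v - 8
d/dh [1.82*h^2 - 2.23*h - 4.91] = 3.64*h - 2.23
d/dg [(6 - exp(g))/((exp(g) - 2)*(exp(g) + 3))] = (exp(g) - 12)*exp(2*g)/(exp(4*g) + 2*exp(3*g) - 11*exp(2*g) - 12*exp(g) + 36)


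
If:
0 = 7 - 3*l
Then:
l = 7/3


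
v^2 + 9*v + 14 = (v + 2)*(v + 7)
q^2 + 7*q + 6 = (q + 1)*(q + 6)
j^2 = j^2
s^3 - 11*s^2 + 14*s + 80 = (s - 8)*(s - 5)*(s + 2)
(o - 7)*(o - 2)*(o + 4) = o^3 - 5*o^2 - 22*o + 56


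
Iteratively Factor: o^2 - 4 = (o + 2)*(o - 2)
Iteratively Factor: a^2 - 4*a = (a)*(a - 4)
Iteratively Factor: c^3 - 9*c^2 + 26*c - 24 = (c - 2)*(c^2 - 7*c + 12) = (c - 4)*(c - 2)*(c - 3)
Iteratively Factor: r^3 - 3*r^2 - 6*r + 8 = (r - 4)*(r^2 + r - 2) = (r - 4)*(r - 1)*(r + 2)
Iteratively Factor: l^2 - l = (l)*(l - 1)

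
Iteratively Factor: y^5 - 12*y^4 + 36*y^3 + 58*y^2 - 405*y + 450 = (y - 5)*(y^4 - 7*y^3 + y^2 + 63*y - 90) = (y - 5)*(y - 2)*(y^3 - 5*y^2 - 9*y + 45) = (y - 5)*(y - 3)*(y - 2)*(y^2 - 2*y - 15) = (y - 5)*(y - 3)*(y - 2)*(y + 3)*(y - 5)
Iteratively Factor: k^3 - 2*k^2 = (k - 2)*(k^2) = k*(k - 2)*(k)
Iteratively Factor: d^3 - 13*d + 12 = (d - 3)*(d^2 + 3*d - 4) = (d - 3)*(d - 1)*(d + 4)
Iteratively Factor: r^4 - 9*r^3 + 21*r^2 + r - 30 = (r - 2)*(r^3 - 7*r^2 + 7*r + 15) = (r - 3)*(r - 2)*(r^2 - 4*r - 5) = (r - 5)*(r - 3)*(r - 2)*(r + 1)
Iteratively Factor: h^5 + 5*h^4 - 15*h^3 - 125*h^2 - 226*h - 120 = (h + 2)*(h^4 + 3*h^3 - 21*h^2 - 83*h - 60) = (h + 2)*(h + 3)*(h^3 - 21*h - 20) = (h - 5)*(h + 2)*(h + 3)*(h^2 + 5*h + 4) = (h - 5)*(h + 2)*(h + 3)*(h + 4)*(h + 1)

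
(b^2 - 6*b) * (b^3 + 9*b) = b^5 - 6*b^4 + 9*b^3 - 54*b^2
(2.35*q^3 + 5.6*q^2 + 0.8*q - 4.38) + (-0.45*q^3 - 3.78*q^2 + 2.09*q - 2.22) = 1.9*q^3 + 1.82*q^2 + 2.89*q - 6.6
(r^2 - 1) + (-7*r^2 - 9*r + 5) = -6*r^2 - 9*r + 4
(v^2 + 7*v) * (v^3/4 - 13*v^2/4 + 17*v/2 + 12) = v^5/4 - 3*v^4/2 - 57*v^3/4 + 143*v^2/2 + 84*v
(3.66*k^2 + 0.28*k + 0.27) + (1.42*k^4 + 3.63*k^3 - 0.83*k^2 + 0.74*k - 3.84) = 1.42*k^4 + 3.63*k^3 + 2.83*k^2 + 1.02*k - 3.57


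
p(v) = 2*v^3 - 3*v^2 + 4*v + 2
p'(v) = 6*v^2 - 6*v + 4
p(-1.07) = -8.16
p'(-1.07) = 17.29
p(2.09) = 15.51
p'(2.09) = 17.67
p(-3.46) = -130.60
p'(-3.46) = 96.59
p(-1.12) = -9.05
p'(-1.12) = 18.25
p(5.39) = 249.59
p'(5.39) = 145.97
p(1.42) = 7.36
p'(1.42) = 7.58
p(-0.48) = -0.83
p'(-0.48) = 8.26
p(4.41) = 132.83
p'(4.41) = 94.23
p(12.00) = 3074.00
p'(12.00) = 796.00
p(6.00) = 350.00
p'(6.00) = 184.00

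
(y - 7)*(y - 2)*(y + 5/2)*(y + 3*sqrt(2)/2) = y^4 - 13*y^3/2 + 3*sqrt(2)*y^3/2 - 39*sqrt(2)*y^2/4 - 17*y^2/2 - 51*sqrt(2)*y/4 + 35*y + 105*sqrt(2)/2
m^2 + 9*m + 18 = (m + 3)*(m + 6)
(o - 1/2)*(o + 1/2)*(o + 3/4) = o^3 + 3*o^2/4 - o/4 - 3/16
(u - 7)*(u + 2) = u^2 - 5*u - 14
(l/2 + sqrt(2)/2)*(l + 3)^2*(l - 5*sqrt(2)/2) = l^4/2 - 3*sqrt(2)*l^3/4 + 3*l^3 - 9*sqrt(2)*l^2/2 + 2*l^2 - 15*l - 27*sqrt(2)*l/4 - 45/2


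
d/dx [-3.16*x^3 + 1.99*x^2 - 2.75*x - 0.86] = -9.48*x^2 + 3.98*x - 2.75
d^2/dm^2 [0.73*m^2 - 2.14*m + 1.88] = 1.46000000000000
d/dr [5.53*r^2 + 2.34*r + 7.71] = 11.06*r + 2.34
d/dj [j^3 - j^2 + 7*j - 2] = 3*j^2 - 2*j + 7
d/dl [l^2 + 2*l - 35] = 2*l + 2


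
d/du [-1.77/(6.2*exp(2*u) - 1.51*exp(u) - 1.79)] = (21.948*exp(u) - 2.6727)*exp(u)/(-6.2*exp(2*u) + 1.51*exp(u) + 1.79)^2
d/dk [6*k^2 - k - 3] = 12*k - 1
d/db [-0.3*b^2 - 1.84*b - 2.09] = -0.6*b - 1.84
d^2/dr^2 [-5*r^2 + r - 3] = -10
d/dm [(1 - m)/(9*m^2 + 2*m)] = (9*m^2 - 18*m - 2)/(m^2*(81*m^2 + 36*m + 4))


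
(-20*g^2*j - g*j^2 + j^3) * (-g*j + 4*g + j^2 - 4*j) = 20*g^3*j^2 - 80*g^3*j - 19*g^2*j^3 + 76*g^2*j^2 - 2*g*j^4 + 8*g*j^3 + j^5 - 4*j^4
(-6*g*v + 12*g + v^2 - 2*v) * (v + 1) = -6*g*v^2 + 6*g*v + 12*g + v^3 - v^2 - 2*v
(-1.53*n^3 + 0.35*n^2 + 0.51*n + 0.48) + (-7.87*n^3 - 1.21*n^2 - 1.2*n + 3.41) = -9.4*n^3 - 0.86*n^2 - 0.69*n + 3.89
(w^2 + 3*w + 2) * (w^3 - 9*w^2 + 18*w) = w^5 - 6*w^4 - 7*w^3 + 36*w^2 + 36*w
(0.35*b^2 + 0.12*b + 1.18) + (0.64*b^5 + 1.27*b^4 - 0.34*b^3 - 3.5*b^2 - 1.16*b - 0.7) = 0.64*b^5 + 1.27*b^4 - 0.34*b^3 - 3.15*b^2 - 1.04*b + 0.48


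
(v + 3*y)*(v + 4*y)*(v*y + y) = v^3*y + 7*v^2*y^2 + v^2*y + 12*v*y^3 + 7*v*y^2 + 12*y^3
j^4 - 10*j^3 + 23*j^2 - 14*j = j*(j - 7)*(j - 2)*(j - 1)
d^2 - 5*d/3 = d*(d - 5/3)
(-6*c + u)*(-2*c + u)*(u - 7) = 12*c^2*u - 84*c^2 - 8*c*u^2 + 56*c*u + u^3 - 7*u^2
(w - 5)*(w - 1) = w^2 - 6*w + 5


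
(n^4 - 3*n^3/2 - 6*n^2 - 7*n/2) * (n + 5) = n^5 + 7*n^4/2 - 27*n^3/2 - 67*n^2/2 - 35*n/2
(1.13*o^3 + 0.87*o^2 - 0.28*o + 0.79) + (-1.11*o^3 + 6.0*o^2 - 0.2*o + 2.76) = 0.0199999999999998*o^3 + 6.87*o^2 - 0.48*o + 3.55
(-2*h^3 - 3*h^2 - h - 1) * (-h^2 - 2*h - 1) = 2*h^5 + 7*h^4 + 9*h^3 + 6*h^2 + 3*h + 1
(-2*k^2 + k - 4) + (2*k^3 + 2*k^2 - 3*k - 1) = 2*k^3 - 2*k - 5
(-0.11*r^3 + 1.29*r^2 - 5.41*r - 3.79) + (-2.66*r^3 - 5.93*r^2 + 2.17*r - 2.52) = -2.77*r^3 - 4.64*r^2 - 3.24*r - 6.31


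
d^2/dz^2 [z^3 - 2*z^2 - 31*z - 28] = 6*z - 4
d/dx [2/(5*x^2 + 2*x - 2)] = 4*(-5*x - 1)/(5*x^2 + 2*x - 2)^2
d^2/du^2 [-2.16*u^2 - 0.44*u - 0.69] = -4.32000000000000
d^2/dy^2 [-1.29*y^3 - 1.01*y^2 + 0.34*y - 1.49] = -7.74*y - 2.02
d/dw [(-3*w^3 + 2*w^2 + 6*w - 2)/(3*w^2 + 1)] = (-9*w^4 - 27*w^2 + 16*w + 6)/(9*w^4 + 6*w^2 + 1)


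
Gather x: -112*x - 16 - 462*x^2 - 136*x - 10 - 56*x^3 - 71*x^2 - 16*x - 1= -56*x^3 - 533*x^2 - 264*x - 27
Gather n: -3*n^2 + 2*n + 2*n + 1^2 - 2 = -3*n^2 + 4*n - 1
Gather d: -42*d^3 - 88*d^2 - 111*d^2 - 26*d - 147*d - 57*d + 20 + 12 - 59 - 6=-42*d^3 - 199*d^2 - 230*d - 33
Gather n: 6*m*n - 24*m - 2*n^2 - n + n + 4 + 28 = 6*m*n - 24*m - 2*n^2 + 32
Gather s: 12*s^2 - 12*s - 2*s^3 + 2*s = -2*s^3 + 12*s^2 - 10*s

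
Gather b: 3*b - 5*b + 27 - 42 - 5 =-2*b - 20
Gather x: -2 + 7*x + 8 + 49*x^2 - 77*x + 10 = 49*x^2 - 70*x + 16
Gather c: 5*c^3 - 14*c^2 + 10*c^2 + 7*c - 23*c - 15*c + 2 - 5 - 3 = 5*c^3 - 4*c^2 - 31*c - 6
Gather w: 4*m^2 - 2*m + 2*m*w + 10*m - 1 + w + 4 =4*m^2 + 8*m + w*(2*m + 1) + 3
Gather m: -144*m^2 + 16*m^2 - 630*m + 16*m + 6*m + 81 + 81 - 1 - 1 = -128*m^2 - 608*m + 160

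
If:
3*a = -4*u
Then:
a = -4*u/3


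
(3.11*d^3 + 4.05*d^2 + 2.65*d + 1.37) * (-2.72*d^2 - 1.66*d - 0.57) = -8.4592*d^5 - 16.1786*d^4 - 15.7037*d^3 - 10.4339*d^2 - 3.7847*d - 0.7809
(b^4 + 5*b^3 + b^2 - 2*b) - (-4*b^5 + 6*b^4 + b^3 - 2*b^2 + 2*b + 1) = 4*b^5 - 5*b^4 + 4*b^3 + 3*b^2 - 4*b - 1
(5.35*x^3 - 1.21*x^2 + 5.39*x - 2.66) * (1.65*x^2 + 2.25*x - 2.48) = 8.8275*x^5 + 10.041*x^4 - 7.097*x^3 + 10.7393*x^2 - 19.3522*x + 6.5968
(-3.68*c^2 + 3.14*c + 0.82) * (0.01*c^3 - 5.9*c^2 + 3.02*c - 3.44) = -0.0368*c^5 + 21.7434*c^4 - 29.6314*c^3 + 17.304*c^2 - 8.3252*c - 2.8208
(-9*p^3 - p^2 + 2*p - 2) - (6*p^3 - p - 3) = -15*p^3 - p^2 + 3*p + 1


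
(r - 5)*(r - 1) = r^2 - 6*r + 5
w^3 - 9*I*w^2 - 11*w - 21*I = (w - 7*I)*(w - 3*I)*(w + I)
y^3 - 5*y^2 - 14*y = y*(y - 7)*(y + 2)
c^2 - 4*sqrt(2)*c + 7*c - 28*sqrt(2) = (c + 7)*(c - 4*sqrt(2))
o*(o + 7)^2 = o^3 + 14*o^2 + 49*o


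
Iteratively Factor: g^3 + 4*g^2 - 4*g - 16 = (g + 2)*(g^2 + 2*g - 8) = (g + 2)*(g + 4)*(g - 2)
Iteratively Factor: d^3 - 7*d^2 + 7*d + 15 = (d - 5)*(d^2 - 2*d - 3) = (d - 5)*(d + 1)*(d - 3)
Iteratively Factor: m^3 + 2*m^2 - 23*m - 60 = (m + 4)*(m^2 - 2*m - 15) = (m + 3)*(m + 4)*(m - 5)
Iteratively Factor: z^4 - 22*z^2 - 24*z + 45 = (z - 5)*(z^3 + 5*z^2 + 3*z - 9) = (z - 5)*(z - 1)*(z^2 + 6*z + 9) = (z - 5)*(z - 1)*(z + 3)*(z + 3)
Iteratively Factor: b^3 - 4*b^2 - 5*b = (b)*(b^2 - 4*b - 5) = b*(b + 1)*(b - 5)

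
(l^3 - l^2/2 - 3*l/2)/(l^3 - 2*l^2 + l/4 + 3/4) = 2*l*(l + 1)/(2*l^2 - l - 1)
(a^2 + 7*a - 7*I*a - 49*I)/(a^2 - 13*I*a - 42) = (a + 7)/(a - 6*I)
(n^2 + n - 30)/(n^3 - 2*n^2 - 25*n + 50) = (n + 6)/(n^2 + 3*n - 10)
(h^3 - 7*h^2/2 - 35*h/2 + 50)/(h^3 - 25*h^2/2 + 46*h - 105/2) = (h^2 - h - 20)/(h^2 - 10*h + 21)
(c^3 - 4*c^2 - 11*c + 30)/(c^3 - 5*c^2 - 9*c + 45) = (c - 2)/(c - 3)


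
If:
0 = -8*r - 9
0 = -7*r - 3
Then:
No Solution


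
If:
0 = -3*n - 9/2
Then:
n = -3/2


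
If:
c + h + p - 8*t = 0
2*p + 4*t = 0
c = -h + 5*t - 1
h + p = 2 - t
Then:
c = -19/5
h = 9/5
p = 2/5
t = -1/5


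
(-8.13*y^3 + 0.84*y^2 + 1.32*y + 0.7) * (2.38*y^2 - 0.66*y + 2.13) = -19.3494*y^5 + 7.365*y^4 - 14.7297*y^3 + 2.584*y^2 + 2.3496*y + 1.491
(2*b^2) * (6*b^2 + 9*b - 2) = 12*b^4 + 18*b^3 - 4*b^2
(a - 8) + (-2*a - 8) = -a - 16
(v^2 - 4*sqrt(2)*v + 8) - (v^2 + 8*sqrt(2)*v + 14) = -12*sqrt(2)*v - 6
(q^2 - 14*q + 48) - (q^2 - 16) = 64 - 14*q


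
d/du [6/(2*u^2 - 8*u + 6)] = 6*(2 - u)/(u^2 - 4*u + 3)^2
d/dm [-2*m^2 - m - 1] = -4*m - 1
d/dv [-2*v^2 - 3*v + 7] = -4*v - 3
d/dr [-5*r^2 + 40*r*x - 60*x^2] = -10*r + 40*x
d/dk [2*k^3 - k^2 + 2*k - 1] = 6*k^2 - 2*k + 2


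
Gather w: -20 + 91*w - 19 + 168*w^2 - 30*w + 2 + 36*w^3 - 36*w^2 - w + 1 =36*w^3 + 132*w^2 + 60*w - 36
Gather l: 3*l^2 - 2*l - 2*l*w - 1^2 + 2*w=3*l^2 + l*(-2*w - 2) + 2*w - 1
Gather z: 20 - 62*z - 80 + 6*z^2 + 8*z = 6*z^2 - 54*z - 60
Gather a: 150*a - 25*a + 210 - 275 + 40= 125*a - 25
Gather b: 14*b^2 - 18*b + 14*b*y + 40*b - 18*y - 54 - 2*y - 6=14*b^2 + b*(14*y + 22) - 20*y - 60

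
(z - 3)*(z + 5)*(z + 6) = z^3 + 8*z^2 - 3*z - 90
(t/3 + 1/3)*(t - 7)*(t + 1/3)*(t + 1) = t^4/3 - 14*t^3/9 - 44*t^2/9 - 34*t/9 - 7/9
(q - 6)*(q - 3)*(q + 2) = q^3 - 7*q^2 + 36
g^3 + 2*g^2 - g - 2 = (g - 1)*(g + 1)*(g + 2)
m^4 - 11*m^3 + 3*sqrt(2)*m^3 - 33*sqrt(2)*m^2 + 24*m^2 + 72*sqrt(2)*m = m*(m - 8)*(m - 3)*(m + 3*sqrt(2))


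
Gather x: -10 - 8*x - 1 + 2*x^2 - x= 2*x^2 - 9*x - 11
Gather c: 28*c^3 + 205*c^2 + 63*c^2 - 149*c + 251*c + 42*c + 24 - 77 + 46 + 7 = 28*c^3 + 268*c^2 + 144*c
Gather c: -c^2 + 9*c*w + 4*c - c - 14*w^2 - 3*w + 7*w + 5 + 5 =-c^2 + c*(9*w + 3) - 14*w^2 + 4*w + 10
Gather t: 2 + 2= 4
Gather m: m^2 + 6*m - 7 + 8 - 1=m^2 + 6*m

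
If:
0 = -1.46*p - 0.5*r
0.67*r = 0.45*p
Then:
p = 0.00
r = 0.00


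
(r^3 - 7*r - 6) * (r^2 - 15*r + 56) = r^5 - 15*r^4 + 49*r^3 + 99*r^2 - 302*r - 336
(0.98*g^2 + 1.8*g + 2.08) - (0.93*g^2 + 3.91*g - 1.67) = 0.0499999999999999*g^2 - 2.11*g + 3.75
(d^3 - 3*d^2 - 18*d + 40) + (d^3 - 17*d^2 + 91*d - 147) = 2*d^3 - 20*d^2 + 73*d - 107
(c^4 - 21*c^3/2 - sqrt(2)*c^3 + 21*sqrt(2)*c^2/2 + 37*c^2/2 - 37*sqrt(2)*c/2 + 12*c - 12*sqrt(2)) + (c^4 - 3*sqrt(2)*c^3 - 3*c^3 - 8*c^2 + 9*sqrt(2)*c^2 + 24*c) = 2*c^4 - 27*c^3/2 - 4*sqrt(2)*c^3 + 21*c^2/2 + 39*sqrt(2)*c^2/2 - 37*sqrt(2)*c/2 + 36*c - 12*sqrt(2)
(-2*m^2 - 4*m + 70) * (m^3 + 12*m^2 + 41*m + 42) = -2*m^5 - 28*m^4 - 60*m^3 + 592*m^2 + 2702*m + 2940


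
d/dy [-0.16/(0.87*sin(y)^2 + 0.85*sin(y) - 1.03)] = (0.2784*sin(y) + 0.136)*cos(y)/(0.87*sin(y)^2 + 0.85*sin(y) - 1.03)^2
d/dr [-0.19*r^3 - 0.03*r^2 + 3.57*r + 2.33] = -0.57*r^2 - 0.06*r + 3.57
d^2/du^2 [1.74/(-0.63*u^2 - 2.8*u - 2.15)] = (1.381212*u^2 + 6.13872*u - 1.74*(1.26*u + 2.8)*(2.52*u + 5.6) + 4.71366)/(0.63*u^2 + 2.8*u + 2.15)^3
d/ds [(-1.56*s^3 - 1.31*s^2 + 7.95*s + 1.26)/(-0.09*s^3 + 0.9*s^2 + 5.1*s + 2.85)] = (-5.55111512312578e-17*s^5 - 1.5219*s^4 - 14.481*s^3 - 26.8338*s^2 - 9.735*s + 16.2315)/(0.0081*s^6 - 0.162*s^5 - 0.108*s^4 + 8.667*s^3 + 31.14*s^2 + 29.07*s + 8.1225)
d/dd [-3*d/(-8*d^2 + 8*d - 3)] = 3*(3 - 8*d^2)/(64*d^4 - 128*d^3 + 112*d^2 - 48*d + 9)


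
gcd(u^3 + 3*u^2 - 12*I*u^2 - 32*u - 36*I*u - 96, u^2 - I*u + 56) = u - 8*I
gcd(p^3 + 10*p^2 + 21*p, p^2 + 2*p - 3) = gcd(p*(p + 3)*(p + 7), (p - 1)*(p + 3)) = p + 3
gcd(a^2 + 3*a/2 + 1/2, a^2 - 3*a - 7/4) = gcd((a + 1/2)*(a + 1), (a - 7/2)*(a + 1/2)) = a + 1/2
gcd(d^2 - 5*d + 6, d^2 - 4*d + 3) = d - 3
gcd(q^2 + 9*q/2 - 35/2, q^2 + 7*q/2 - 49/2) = q + 7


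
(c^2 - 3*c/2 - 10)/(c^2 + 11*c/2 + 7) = (2*c^2 - 3*c - 20)/(2*c^2 + 11*c + 14)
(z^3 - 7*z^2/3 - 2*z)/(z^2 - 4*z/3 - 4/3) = z*(z - 3)/(z - 2)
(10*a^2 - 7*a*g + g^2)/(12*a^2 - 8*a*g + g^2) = (5*a - g)/(6*a - g)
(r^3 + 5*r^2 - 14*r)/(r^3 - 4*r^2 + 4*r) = (r + 7)/(r - 2)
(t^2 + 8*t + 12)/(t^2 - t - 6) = (t + 6)/(t - 3)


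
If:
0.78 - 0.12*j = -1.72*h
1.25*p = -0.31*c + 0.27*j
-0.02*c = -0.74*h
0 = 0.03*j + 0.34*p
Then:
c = 15.20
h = 0.41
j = 12.39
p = -1.09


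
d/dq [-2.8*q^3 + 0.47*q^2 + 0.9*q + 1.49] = -8.4*q^2 + 0.94*q + 0.9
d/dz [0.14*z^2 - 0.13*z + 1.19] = 0.28*z - 0.13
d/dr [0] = 0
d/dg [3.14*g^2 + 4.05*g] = 6.28*g + 4.05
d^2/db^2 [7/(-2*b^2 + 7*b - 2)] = 14*(4*b^2 - 14*b - (4*b - 7)^2 + 4)/(2*b^2 - 7*b + 2)^3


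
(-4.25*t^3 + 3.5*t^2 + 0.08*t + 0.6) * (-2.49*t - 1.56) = 10.5825*t^4 - 2.085*t^3 - 5.6592*t^2 - 1.6188*t - 0.936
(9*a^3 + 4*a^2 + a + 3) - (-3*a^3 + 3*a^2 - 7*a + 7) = 12*a^3 + a^2 + 8*a - 4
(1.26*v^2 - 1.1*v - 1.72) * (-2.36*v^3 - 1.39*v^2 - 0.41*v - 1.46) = -2.9736*v^5 + 0.8446*v^4 + 5.0716*v^3 + 1.0022*v^2 + 2.3112*v + 2.5112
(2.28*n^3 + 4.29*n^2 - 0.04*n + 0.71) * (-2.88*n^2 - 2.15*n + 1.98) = -6.5664*n^5 - 17.2572*n^4 - 4.5939*n^3 + 6.5354*n^2 - 1.6057*n + 1.4058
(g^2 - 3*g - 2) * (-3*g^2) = -3*g^4 + 9*g^3 + 6*g^2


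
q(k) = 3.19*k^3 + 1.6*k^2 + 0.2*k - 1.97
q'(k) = 9.57*k^2 + 3.2*k + 0.2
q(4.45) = 311.71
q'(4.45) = 203.95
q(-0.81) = -2.78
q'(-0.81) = 3.89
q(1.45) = 11.41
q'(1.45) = 24.96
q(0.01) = -1.97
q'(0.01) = 0.23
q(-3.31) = -100.79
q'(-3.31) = 94.46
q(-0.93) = -3.34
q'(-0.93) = 5.50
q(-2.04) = -22.80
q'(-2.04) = 33.50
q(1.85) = 24.07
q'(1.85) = 38.87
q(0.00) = -1.97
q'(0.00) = 0.20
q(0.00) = -1.97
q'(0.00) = 0.20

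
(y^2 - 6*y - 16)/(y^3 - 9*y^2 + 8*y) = (y + 2)/(y*(y - 1))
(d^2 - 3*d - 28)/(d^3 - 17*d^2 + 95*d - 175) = (d + 4)/(d^2 - 10*d + 25)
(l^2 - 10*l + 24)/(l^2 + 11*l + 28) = (l^2 - 10*l + 24)/(l^2 + 11*l + 28)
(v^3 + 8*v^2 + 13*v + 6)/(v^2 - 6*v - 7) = (v^2 + 7*v + 6)/(v - 7)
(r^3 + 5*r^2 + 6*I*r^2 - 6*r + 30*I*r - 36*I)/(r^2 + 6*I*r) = r + 5 - 6/r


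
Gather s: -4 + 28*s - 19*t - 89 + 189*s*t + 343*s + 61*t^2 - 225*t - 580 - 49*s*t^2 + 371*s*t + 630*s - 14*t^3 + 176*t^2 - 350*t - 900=s*(-49*t^2 + 560*t + 1001) - 14*t^3 + 237*t^2 - 594*t - 1573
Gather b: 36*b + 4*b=40*b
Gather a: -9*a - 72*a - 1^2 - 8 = -81*a - 9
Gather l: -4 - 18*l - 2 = -18*l - 6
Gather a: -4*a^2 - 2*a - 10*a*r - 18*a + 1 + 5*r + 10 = -4*a^2 + a*(-10*r - 20) + 5*r + 11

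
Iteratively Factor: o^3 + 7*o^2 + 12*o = (o + 3)*(o^2 + 4*o) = (o + 3)*(o + 4)*(o)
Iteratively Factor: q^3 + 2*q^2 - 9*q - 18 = (q - 3)*(q^2 + 5*q + 6) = (q - 3)*(q + 3)*(q + 2)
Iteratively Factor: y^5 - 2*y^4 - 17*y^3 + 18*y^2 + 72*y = (y + 3)*(y^4 - 5*y^3 - 2*y^2 + 24*y) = (y + 2)*(y + 3)*(y^3 - 7*y^2 + 12*y) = y*(y + 2)*(y + 3)*(y^2 - 7*y + 12) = y*(y - 3)*(y + 2)*(y + 3)*(y - 4)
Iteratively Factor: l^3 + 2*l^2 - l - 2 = (l + 1)*(l^2 + l - 2) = (l - 1)*(l + 1)*(l + 2)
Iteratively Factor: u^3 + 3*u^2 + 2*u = (u)*(u^2 + 3*u + 2) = u*(u + 2)*(u + 1)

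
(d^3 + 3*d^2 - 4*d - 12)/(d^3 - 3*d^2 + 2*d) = (d^2 + 5*d + 6)/(d*(d - 1))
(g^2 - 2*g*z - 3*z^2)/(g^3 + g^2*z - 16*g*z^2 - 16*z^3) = (-g + 3*z)/(-g^2 + 16*z^2)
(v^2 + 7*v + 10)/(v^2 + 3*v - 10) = (v + 2)/(v - 2)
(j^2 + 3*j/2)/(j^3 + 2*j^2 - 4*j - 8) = j*(2*j + 3)/(2*(j^3 + 2*j^2 - 4*j - 8))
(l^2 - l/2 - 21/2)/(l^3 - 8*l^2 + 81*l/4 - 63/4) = 2*(l + 3)/(2*l^2 - 9*l + 9)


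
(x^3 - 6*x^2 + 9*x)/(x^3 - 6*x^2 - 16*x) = (-x^2 + 6*x - 9)/(-x^2 + 6*x + 16)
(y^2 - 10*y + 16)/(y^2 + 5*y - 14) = (y - 8)/(y + 7)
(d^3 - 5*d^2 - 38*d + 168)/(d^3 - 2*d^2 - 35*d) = (d^2 + 2*d - 24)/(d*(d + 5))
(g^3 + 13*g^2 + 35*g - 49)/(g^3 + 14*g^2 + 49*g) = (g - 1)/g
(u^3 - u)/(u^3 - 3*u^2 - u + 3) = u/(u - 3)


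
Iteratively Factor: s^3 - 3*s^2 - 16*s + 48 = (s - 4)*(s^2 + s - 12) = (s - 4)*(s + 4)*(s - 3)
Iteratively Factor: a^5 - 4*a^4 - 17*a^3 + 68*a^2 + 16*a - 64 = (a - 1)*(a^4 - 3*a^3 - 20*a^2 + 48*a + 64) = (a - 1)*(a + 1)*(a^3 - 4*a^2 - 16*a + 64) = (a - 1)*(a + 1)*(a + 4)*(a^2 - 8*a + 16) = (a - 4)*(a - 1)*(a + 1)*(a + 4)*(a - 4)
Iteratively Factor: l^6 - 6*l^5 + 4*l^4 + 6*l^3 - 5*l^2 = (l - 1)*(l^5 - 5*l^4 - l^3 + 5*l^2) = l*(l - 1)*(l^4 - 5*l^3 - l^2 + 5*l) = l^2*(l - 1)*(l^3 - 5*l^2 - l + 5) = l^2*(l - 1)*(l + 1)*(l^2 - 6*l + 5) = l^2*(l - 1)^2*(l + 1)*(l - 5)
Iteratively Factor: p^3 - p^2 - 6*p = (p - 3)*(p^2 + 2*p) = (p - 3)*(p + 2)*(p)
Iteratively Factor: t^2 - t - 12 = (t - 4)*(t + 3)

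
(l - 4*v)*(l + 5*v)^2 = l^3 + 6*l^2*v - 15*l*v^2 - 100*v^3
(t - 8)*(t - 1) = t^2 - 9*t + 8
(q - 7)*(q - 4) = q^2 - 11*q + 28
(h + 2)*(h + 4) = h^2 + 6*h + 8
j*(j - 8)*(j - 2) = j^3 - 10*j^2 + 16*j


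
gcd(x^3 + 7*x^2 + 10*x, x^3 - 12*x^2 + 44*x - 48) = 1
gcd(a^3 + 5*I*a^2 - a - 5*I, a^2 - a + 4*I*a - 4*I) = a - 1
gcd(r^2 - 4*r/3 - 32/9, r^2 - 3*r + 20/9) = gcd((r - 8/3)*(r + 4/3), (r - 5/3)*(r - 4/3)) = 1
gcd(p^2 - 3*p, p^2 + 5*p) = p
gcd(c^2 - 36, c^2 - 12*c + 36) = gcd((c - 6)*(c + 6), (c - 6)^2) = c - 6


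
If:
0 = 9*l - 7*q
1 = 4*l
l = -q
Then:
No Solution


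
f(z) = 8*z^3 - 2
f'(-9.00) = 1944.00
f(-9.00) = -5834.00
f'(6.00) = 864.00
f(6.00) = 1726.00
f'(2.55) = 156.06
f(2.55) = 130.65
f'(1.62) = 62.99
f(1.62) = 32.01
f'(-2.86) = 196.31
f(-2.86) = -189.15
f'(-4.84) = 562.21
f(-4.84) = -909.04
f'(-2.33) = 130.29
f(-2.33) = -103.19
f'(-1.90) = 86.64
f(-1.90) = -56.87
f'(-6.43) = 992.28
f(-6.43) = -2128.78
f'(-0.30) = 2.16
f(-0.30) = -2.22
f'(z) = 24*z^2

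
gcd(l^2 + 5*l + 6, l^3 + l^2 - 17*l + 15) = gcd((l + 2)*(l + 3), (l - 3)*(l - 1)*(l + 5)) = 1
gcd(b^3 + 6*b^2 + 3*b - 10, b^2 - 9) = 1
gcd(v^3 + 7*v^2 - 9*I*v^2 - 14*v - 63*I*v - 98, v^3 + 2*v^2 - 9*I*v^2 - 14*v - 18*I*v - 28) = v^2 - 9*I*v - 14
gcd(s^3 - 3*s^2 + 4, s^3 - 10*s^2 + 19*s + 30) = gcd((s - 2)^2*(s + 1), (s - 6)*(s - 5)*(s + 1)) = s + 1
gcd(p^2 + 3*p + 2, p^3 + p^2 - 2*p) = p + 2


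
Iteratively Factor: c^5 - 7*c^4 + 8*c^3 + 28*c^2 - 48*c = (c)*(c^4 - 7*c^3 + 8*c^2 + 28*c - 48) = c*(c + 2)*(c^3 - 9*c^2 + 26*c - 24) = c*(c - 3)*(c + 2)*(c^2 - 6*c + 8) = c*(c - 3)*(c - 2)*(c + 2)*(c - 4)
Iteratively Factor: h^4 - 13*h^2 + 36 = (h + 2)*(h^3 - 2*h^2 - 9*h + 18) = (h - 3)*(h + 2)*(h^2 + h - 6) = (h - 3)*(h - 2)*(h + 2)*(h + 3)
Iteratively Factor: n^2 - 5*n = (n - 5)*(n)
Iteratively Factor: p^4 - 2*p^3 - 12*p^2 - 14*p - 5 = (p - 5)*(p^3 + 3*p^2 + 3*p + 1) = (p - 5)*(p + 1)*(p^2 + 2*p + 1) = (p - 5)*(p + 1)^2*(p + 1)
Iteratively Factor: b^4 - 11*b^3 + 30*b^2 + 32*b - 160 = (b - 4)*(b^3 - 7*b^2 + 2*b + 40) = (b - 4)*(b + 2)*(b^2 - 9*b + 20) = (b - 5)*(b - 4)*(b + 2)*(b - 4)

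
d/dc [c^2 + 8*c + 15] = 2*c + 8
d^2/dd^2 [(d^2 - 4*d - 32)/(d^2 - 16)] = -8/(d^3 - 12*d^2 + 48*d - 64)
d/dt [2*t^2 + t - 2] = 4*t + 1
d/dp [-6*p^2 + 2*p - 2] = 2 - 12*p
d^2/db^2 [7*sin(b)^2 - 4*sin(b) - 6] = 4*sin(b) + 14*cos(2*b)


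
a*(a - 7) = a^2 - 7*a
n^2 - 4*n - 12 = (n - 6)*(n + 2)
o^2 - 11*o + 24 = (o - 8)*(o - 3)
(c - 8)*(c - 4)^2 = c^3 - 16*c^2 + 80*c - 128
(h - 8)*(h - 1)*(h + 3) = h^3 - 6*h^2 - 19*h + 24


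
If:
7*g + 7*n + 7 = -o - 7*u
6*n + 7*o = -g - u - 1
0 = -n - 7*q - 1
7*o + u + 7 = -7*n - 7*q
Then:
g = 5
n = -48*u/43 - 288/43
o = 35*u/43 + 210/43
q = 48*u/301 + 35/43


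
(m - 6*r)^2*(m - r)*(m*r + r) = m^4*r - 13*m^3*r^2 + m^3*r + 48*m^2*r^3 - 13*m^2*r^2 - 36*m*r^4 + 48*m*r^3 - 36*r^4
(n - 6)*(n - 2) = n^2 - 8*n + 12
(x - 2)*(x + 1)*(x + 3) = x^3 + 2*x^2 - 5*x - 6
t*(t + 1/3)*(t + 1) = t^3 + 4*t^2/3 + t/3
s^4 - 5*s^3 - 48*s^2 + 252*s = s*(s - 6)^2*(s + 7)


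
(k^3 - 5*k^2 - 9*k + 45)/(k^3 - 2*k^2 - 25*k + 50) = (k^2 - 9)/(k^2 + 3*k - 10)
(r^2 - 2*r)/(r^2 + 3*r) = (r - 2)/(r + 3)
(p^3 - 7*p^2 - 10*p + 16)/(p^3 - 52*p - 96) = (p - 1)/(p + 6)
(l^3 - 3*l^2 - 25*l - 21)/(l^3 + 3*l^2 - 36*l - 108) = (l^2 - 6*l - 7)/(l^2 - 36)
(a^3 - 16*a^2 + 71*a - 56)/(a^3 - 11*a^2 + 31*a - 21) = (a - 8)/(a - 3)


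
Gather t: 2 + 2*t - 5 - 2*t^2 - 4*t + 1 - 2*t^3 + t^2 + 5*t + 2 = -2*t^3 - t^2 + 3*t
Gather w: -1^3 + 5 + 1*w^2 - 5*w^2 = 4 - 4*w^2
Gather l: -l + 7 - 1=6 - l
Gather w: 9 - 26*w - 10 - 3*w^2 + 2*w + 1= -3*w^2 - 24*w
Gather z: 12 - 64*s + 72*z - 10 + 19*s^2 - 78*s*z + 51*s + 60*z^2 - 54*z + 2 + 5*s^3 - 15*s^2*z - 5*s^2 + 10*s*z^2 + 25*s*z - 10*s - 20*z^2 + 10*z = 5*s^3 + 14*s^2 - 23*s + z^2*(10*s + 40) + z*(-15*s^2 - 53*s + 28) + 4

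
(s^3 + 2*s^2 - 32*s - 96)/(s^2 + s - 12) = (s^2 - 2*s - 24)/(s - 3)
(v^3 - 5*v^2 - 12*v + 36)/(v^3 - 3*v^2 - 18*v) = (v - 2)/v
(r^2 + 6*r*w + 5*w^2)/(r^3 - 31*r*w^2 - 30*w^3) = 1/(r - 6*w)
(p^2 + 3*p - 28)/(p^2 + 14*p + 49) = (p - 4)/(p + 7)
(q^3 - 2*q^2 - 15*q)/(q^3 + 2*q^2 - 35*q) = (q + 3)/(q + 7)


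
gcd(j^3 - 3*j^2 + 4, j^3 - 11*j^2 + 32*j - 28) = j^2 - 4*j + 4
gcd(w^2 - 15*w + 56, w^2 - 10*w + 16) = w - 8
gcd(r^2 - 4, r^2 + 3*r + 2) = r + 2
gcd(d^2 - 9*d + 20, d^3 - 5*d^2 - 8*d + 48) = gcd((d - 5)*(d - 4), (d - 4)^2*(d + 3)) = d - 4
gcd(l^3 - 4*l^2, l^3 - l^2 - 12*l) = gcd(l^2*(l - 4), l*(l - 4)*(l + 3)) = l^2 - 4*l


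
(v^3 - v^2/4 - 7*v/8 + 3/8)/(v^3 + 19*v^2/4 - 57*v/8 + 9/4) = (v + 1)/(v + 6)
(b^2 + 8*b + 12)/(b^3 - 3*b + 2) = (b + 6)/(b^2 - 2*b + 1)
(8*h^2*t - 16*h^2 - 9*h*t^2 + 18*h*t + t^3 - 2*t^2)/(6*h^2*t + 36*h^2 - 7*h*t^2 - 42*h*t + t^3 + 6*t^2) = (-8*h*t + 16*h + t^2 - 2*t)/(-6*h*t - 36*h + t^2 + 6*t)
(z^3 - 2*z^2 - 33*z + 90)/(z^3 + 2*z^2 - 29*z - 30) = (z - 3)/(z + 1)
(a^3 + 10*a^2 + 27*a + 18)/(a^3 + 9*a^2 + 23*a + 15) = (a + 6)/(a + 5)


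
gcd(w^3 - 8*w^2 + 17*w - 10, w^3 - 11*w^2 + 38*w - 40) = w^2 - 7*w + 10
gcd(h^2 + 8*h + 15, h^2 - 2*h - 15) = h + 3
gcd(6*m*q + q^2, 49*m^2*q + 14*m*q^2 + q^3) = q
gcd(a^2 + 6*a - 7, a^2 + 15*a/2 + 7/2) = a + 7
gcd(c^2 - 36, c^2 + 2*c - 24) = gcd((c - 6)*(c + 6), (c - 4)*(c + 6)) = c + 6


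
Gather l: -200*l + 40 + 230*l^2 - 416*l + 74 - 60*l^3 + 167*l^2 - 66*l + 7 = -60*l^3 + 397*l^2 - 682*l + 121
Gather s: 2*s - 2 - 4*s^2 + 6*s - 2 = -4*s^2 + 8*s - 4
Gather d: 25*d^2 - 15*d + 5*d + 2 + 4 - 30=25*d^2 - 10*d - 24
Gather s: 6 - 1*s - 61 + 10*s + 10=9*s - 45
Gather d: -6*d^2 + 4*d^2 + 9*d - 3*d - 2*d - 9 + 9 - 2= -2*d^2 + 4*d - 2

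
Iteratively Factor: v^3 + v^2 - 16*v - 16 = (v + 4)*(v^2 - 3*v - 4) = (v - 4)*(v + 4)*(v + 1)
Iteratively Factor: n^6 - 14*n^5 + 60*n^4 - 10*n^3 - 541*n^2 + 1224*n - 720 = (n + 3)*(n^5 - 17*n^4 + 111*n^3 - 343*n^2 + 488*n - 240) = (n - 5)*(n + 3)*(n^4 - 12*n^3 + 51*n^2 - 88*n + 48) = (n - 5)*(n - 3)*(n + 3)*(n^3 - 9*n^2 + 24*n - 16) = (n - 5)*(n - 4)*(n - 3)*(n + 3)*(n^2 - 5*n + 4) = (n - 5)*(n - 4)*(n - 3)*(n - 1)*(n + 3)*(n - 4)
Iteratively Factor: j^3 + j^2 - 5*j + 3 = (j + 3)*(j^2 - 2*j + 1) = (j - 1)*(j + 3)*(j - 1)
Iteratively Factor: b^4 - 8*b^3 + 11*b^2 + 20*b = (b - 4)*(b^3 - 4*b^2 - 5*b) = b*(b - 4)*(b^2 - 4*b - 5) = b*(b - 5)*(b - 4)*(b + 1)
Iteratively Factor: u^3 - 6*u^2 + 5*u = (u)*(u^2 - 6*u + 5) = u*(u - 1)*(u - 5)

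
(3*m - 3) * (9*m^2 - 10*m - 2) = 27*m^3 - 57*m^2 + 24*m + 6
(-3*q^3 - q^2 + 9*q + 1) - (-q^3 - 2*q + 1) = -2*q^3 - q^2 + 11*q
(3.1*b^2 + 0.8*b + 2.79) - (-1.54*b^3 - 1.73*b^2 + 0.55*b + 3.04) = 1.54*b^3 + 4.83*b^2 + 0.25*b - 0.25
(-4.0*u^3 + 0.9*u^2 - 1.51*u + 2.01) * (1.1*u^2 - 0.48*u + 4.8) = -4.4*u^5 + 2.91*u^4 - 21.293*u^3 + 7.2558*u^2 - 8.2128*u + 9.648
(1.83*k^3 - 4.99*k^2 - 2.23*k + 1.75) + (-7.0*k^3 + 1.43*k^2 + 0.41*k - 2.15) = -5.17*k^3 - 3.56*k^2 - 1.82*k - 0.4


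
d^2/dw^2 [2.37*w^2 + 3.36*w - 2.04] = 4.74000000000000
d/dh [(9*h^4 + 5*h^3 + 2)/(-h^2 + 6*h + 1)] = (-18*h^5 + 157*h^4 + 96*h^3 + 15*h^2 + 4*h - 12)/(h^4 - 12*h^3 + 34*h^2 + 12*h + 1)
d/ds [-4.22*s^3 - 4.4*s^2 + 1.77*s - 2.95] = -12.66*s^2 - 8.8*s + 1.77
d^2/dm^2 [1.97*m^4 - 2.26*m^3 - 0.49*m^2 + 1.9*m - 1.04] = 23.64*m^2 - 13.56*m - 0.98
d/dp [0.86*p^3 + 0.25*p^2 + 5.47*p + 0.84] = 2.58*p^2 + 0.5*p + 5.47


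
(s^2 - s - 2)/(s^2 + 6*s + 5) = (s - 2)/(s + 5)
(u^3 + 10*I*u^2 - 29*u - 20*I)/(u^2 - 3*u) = (u^3 + 10*I*u^2 - 29*u - 20*I)/(u*(u - 3))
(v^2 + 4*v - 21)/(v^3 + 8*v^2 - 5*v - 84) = 1/(v + 4)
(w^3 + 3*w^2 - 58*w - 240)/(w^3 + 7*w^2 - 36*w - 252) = (w^2 - 3*w - 40)/(w^2 + w - 42)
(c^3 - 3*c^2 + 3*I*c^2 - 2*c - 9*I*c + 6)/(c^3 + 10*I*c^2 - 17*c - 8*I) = (c^2 + c*(-3 + 2*I) - 6*I)/(c^2 + 9*I*c - 8)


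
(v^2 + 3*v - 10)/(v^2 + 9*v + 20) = (v - 2)/(v + 4)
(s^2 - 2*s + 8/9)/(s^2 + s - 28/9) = (3*s - 2)/(3*s + 7)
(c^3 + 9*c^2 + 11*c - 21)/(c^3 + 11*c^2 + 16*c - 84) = (c^2 + 2*c - 3)/(c^2 + 4*c - 12)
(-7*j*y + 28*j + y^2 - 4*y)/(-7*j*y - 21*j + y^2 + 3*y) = (y - 4)/(y + 3)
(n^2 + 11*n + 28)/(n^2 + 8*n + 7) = (n + 4)/(n + 1)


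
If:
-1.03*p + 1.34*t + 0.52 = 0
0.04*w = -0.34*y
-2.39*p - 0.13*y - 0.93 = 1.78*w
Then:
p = 6.27615062761506*y - 0.389121338912134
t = 4.8242053331668*y - 0.687160432148879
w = -8.5*y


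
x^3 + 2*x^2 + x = x*(x + 1)^2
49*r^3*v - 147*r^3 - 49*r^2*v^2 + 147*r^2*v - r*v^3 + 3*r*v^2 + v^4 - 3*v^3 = (-7*r + v)*(-r + v)*(7*r + v)*(v - 3)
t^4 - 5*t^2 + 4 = (t - 2)*(t - 1)*(t + 1)*(t + 2)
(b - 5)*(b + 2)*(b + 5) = b^3 + 2*b^2 - 25*b - 50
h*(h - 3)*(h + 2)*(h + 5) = h^4 + 4*h^3 - 11*h^2 - 30*h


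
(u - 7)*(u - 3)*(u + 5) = u^3 - 5*u^2 - 29*u + 105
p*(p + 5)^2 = p^3 + 10*p^2 + 25*p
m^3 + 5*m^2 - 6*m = m*(m - 1)*(m + 6)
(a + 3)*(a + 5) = a^2 + 8*a + 15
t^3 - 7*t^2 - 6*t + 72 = (t - 6)*(t - 4)*(t + 3)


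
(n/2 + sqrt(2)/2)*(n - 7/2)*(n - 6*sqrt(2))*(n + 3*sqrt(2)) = n^4/2 - 7*n^3/4 - sqrt(2)*n^3 - 21*n^2 + 7*sqrt(2)*n^2/2 - 18*sqrt(2)*n + 147*n/2 + 63*sqrt(2)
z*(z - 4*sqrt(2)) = z^2 - 4*sqrt(2)*z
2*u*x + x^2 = x*(2*u + x)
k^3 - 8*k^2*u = k^2*(k - 8*u)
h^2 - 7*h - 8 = (h - 8)*(h + 1)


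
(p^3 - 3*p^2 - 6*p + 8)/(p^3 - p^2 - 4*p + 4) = (p - 4)/(p - 2)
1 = 1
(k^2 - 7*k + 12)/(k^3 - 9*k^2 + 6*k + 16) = (k^2 - 7*k + 12)/(k^3 - 9*k^2 + 6*k + 16)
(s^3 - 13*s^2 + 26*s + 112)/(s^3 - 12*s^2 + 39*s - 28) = (s^2 - 6*s - 16)/(s^2 - 5*s + 4)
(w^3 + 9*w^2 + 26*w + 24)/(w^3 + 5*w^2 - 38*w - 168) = (w^2 + 5*w + 6)/(w^2 + w - 42)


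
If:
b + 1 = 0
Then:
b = -1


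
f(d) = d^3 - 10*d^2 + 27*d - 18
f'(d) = 3*d^2 - 20*d + 27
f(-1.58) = -89.57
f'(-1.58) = 66.09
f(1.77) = 4.01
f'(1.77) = 1.00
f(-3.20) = -239.57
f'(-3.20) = 121.72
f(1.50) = 3.38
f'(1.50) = 3.75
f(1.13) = 1.18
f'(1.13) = 8.23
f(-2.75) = -188.67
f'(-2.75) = 104.69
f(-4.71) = -471.50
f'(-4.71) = 187.75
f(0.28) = -11.20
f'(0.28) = 21.64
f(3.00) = 0.00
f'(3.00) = -6.00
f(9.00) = 144.00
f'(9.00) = 90.00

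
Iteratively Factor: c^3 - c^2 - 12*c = (c - 4)*(c^2 + 3*c) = (c - 4)*(c + 3)*(c)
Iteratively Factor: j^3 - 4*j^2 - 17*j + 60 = (j - 3)*(j^2 - j - 20) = (j - 5)*(j - 3)*(j + 4)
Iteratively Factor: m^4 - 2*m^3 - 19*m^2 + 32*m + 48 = (m + 4)*(m^3 - 6*m^2 + 5*m + 12) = (m - 3)*(m + 4)*(m^2 - 3*m - 4) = (m - 3)*(m + 1)*(m + 4)*(m - 4)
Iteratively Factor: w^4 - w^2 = (w - 1)*(w^3 + w^2) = w*(w - 1)*(w^2 + w) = w^2*(w - 1)*(w + 1)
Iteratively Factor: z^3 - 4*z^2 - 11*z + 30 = (z - 5)*(z^2 + z - 6) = (z - 5)*(z - 2)*(z + 3)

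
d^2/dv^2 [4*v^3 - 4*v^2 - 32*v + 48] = 24*v - 8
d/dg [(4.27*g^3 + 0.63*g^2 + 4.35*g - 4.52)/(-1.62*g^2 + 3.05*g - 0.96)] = (-6.9174*g^4 + 26.047*g^3 - 3.3291*g^2 - 15.8544*g + 9.61)/(2.6244*g^4 - 9.882*g^3 + 12.4129*g^2 - 5.856*g + 0.9216)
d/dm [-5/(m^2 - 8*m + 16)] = 10*(m - 4)/(m^2 - 8*m + 16)^2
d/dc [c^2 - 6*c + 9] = 2*c - 6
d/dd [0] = 0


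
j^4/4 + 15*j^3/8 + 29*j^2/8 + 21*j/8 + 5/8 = (j/2 + 1/4)*(j/2 + 1/2)*(j + 1)*(j + 5)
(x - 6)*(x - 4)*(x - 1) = x^3 - 11*x^2 + 34*x - 24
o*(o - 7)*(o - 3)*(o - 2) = o^4 - 12*o^3 + 41*o^2 - 42*o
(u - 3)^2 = u^2 - 6*u + 9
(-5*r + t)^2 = 25*r^2 - 10*r*t + t^2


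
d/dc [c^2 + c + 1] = 2*c + 1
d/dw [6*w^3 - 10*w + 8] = 18*w^2 - 10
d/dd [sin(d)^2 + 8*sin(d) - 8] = 2*(sin(d) + 4)*cos(d)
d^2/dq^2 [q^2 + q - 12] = 2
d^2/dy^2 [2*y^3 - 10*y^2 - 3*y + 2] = 12*y - 20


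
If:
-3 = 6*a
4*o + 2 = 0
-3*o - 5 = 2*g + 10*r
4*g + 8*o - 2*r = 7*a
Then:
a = -1/2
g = -1/22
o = -1/2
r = -15/44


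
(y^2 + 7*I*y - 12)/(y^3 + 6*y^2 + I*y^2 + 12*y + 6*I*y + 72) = (y + 3*I)/(y^2 + 3*y*(2 - I) - 18*I)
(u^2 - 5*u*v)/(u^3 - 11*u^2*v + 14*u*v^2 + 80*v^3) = u/(u^2 - 6*u*v - 16*v^2)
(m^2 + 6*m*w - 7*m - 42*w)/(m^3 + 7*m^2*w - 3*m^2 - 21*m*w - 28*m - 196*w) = (m + 6*w)/(m^2 + 7*m*w + 4*m + 28*w)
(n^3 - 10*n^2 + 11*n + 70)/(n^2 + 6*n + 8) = (n^2 - 12*n + 35)/(n + 4)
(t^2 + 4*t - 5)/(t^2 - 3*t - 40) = (t - 1)/(t - 8)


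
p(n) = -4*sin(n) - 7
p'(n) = -4*cos(n)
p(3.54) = -5.45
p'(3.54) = 3.69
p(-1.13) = -3.38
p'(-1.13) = -1.71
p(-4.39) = -10.79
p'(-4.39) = 1.27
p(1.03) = -10.43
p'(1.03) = -2.06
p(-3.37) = -7.91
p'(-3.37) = 3.90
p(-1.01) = -3.61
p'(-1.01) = -2.13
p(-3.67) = -9.02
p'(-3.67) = 3.45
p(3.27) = -6.49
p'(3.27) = 3.97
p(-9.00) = -5.35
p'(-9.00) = 3.64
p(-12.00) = -9.15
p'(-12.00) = -3.38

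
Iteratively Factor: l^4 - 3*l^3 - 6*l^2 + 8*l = (l - 1)*(l^3 - 2*l^2 - 8*l) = (l - 1)*(l + 2)*(l^2 - 4*l) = (l - 4)*(l - 1)*(l + 2)*(l)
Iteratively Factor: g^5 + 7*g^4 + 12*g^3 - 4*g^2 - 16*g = (g + 2)*(g^4 + 5*g^3 + 2*g^2 - 8*g) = (g + 2)^2*(g^3 + 3*g^2 - 4*g) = (g - 1)*(g + 2)^2*(g^2 + 4*g) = g*(g - 1)*(g + 2)^2*(g + 4)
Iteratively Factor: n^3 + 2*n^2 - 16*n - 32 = (n + 2)*(n^2 - 16) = (n + 2)*(n + 4)*(n - 4)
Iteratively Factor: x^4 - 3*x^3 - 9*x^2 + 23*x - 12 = (x + 3)*(x^3 - 6*x^2 + 9*x - 4) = (x - 1)*(x + 3)*(x^2 - 5*x + 4) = (x - 4)*(x - 1)*(x + 3)*(x - 1)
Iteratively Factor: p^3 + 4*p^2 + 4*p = (p + 2)*(p^2 + 2*p) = p*(p + 2)*(p + 2)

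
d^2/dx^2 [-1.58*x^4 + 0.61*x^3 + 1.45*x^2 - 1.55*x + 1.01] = -18.96*x^2 + 3.66*x + 2.9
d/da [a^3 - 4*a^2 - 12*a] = 3*a^2 - 8*a - 12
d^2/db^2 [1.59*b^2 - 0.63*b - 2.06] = 3.18000000000000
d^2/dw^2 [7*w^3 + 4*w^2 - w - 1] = 42*w + 8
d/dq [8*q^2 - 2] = 16*q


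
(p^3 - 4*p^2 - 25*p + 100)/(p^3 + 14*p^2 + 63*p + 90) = (p^2 - 9*p + 20)/(p^2 + 9*p + 18)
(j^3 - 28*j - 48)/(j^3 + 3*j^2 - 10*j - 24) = (j - 6)/(j - 3)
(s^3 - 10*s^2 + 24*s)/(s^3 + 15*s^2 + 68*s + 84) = s*(s^2 - 10*s + 24)/(s^3 + 15*s^2 + 68*s + 84)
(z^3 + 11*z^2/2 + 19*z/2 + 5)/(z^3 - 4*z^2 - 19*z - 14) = (z + 5/2)/(z - 7)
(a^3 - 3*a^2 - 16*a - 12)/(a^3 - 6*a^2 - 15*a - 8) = (a^2 - 4*a - 12)/(a^2 - 7*a - 8)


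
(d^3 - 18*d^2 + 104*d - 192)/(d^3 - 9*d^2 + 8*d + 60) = (d^2 - 12*d + 32)/(d^2 - 3*d - 10)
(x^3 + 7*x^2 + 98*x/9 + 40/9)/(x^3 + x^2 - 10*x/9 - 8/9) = (x + 5)/(x - 1)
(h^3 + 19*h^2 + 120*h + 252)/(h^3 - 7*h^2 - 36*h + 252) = (h^2 + 13*h + 42)/(h^2 - 13*h + 42)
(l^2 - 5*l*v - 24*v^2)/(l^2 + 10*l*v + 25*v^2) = (l^2 - 5*l*v - 24*v^2)/(l^2 + 10*l*v + 25*v^2)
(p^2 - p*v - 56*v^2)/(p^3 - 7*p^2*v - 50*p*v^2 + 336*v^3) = 1/(p - 6*v)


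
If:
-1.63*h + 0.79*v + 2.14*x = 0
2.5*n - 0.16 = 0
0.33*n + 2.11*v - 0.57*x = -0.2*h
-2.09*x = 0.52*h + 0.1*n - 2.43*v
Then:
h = -0.02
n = 0.06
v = -0.01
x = -0.01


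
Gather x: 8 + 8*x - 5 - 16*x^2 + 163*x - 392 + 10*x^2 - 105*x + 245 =-6*x^2 + 66*x - 144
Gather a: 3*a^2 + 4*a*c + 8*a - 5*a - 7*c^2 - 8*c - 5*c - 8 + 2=3*a^2 + a*(4*c + 3) - 7*c^2 - 13*c - 6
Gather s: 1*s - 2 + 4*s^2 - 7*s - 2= 4*s^2 - 6*s - 4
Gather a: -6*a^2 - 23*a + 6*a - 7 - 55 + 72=-6*a^2 - 17*a + 10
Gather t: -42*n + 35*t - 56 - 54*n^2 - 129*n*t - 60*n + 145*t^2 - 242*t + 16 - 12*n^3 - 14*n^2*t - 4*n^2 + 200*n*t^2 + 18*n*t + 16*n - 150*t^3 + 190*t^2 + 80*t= -12*n^3 - 58*n^2 - 86*n - 150*t^3 + t^2*(200*n + 335) + t*(-14*n^2 - 111*n - 127) - 40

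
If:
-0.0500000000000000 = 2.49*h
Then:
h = -0.02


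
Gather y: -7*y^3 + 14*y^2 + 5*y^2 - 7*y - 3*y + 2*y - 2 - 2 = -7*y^3 + 19*y^2 - 8*y - 4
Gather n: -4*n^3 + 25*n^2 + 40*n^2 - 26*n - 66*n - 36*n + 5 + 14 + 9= -4*n^3 + 65*n^2 - 128*n + 28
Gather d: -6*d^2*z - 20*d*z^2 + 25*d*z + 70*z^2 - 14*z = -6*d^2*z + d*(-20*z^2 + 25*z) + 70*z^2 - 14*z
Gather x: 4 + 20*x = 20*x + 4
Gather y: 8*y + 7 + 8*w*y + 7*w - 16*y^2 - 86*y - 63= 7*w - 16*y^2 + y*(8*w - 78) - 56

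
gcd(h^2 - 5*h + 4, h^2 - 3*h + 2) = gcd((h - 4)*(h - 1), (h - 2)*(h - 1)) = h - 1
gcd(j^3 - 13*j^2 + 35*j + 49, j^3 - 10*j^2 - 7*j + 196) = j^2 - 14*j + 49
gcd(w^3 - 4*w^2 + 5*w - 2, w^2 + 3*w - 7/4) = 1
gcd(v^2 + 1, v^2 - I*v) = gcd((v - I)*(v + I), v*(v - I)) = v - I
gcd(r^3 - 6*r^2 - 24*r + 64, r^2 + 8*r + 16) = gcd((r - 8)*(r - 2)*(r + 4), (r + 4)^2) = r + 4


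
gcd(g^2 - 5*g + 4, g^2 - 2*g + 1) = g - 1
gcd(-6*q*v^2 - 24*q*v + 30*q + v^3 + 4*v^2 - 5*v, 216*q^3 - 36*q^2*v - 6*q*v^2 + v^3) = 6*q - v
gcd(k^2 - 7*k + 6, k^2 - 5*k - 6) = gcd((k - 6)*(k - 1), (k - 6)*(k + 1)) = k - 6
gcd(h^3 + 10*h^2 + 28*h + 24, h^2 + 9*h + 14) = h + 2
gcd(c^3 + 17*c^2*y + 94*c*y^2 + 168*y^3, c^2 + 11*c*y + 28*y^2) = c^2 + 11*c*y + 28*y^2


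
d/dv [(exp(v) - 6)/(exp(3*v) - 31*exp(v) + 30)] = (-(exp(v) - 6)*(3*exp(2*v) - 31) + exp(3*v) - 31*exp(v) + 30)*exp(v)/(exp(3*v) - 31*exp(v) + 30)^2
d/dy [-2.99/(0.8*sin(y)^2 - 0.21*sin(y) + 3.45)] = (4.784*sin(y) - 0.6279)*cos(y)/(0.8*sin(y)^2 - 0.21*sin(y) + 3.45)^2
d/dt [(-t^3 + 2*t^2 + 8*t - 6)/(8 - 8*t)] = (2*t^3 - 5*t^2 + 4*t + 2)/(8*(t^2 - 2*t + 1))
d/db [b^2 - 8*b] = 2*b - 8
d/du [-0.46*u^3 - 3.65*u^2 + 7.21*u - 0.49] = -1.38*u^2 - 7.3*u + 7.21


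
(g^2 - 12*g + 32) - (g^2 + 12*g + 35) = -24*g - 3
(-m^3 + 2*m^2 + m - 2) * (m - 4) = -m^4 + 6*m^3 - 7*m^2 - 6*m + 8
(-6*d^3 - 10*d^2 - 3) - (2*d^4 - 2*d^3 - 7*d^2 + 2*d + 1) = -2*d^4 - 4*d^3 - 3*d^2 - 2*d - 4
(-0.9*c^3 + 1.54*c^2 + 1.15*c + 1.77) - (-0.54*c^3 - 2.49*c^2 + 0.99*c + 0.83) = -0.36*c^3 + 4.03*c^2 + 0.16*c + 0.94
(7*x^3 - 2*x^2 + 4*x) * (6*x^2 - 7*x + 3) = 42*x^5 - 61*x^4 + 59*x^3 - 34*x^2 + 12*x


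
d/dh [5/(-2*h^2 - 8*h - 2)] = 5*(h + 2)/(h^2 + 4*h + 1)^2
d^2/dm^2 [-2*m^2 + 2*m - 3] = -4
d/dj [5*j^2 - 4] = 10*j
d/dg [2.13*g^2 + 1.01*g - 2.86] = 4.26*g + 1.01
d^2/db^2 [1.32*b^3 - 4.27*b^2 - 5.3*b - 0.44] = 7.92*b - 8.54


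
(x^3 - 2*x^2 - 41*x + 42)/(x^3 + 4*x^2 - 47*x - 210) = (x - 1)/(x + 5)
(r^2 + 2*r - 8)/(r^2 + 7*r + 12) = (r - 2)/(r + 3)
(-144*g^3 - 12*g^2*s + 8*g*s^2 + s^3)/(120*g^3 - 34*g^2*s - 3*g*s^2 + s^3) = (6*g + s)/(-5*g + s)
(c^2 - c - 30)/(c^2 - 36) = (c + 5)/(c + 6)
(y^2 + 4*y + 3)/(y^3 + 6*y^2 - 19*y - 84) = (y + 1)/(y^2 + 3*y - 28)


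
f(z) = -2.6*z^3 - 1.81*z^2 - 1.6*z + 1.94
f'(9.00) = -665.98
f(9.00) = -2054.47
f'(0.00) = -1.60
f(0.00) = 1.94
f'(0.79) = -9.33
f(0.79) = -1.74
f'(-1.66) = -17.08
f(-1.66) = 11.50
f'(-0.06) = -1.41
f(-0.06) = 2.03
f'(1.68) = -29.70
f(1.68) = -18.18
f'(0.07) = -1.89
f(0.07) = 1.82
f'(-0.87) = -4.35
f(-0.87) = 3.67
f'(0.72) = -8.25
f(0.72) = -1.12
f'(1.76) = -32.13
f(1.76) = -20.66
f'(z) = -7.8*z^2 - 3.62*z - 1.6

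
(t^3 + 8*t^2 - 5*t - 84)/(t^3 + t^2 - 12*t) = (t + 7)/t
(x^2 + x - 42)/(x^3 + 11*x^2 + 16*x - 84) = (x - 6)/(x^2 + 4*x - 12)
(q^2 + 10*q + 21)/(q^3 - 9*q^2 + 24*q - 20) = (q^2 + 10*q + 21)/(q^3 - 9*q^2 + 24*q - 20)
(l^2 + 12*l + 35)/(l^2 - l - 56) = (l + 5)/(l - 8)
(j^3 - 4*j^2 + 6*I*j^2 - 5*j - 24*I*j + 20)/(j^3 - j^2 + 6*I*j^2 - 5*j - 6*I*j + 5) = (j - 4)/(j - 1)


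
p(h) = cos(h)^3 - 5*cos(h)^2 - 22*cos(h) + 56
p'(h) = -3*sin(h)*cos(h)^2 + 10*sin(h)*cos(h) + 22*sin(h)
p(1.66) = 57.92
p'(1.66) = 21.00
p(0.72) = 37.06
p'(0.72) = 18.35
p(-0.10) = 30.14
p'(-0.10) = -2.89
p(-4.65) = 57.35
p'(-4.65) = 21.32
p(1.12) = 45.55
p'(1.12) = 23.21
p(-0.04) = 30.02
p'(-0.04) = -1.16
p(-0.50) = 33.52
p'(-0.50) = -13.65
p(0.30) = 31.29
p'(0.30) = 8.52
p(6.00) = 31.15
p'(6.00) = -8.06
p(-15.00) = 69.39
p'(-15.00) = -8.24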